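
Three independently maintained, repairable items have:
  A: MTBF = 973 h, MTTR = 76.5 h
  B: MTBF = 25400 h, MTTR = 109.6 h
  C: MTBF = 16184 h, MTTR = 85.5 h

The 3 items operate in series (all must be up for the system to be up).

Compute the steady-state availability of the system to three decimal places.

0.918

A(A) = MTBF/(MTBF+MTTR) = 973/(973+76.5) = 0.927108
A(B) = MTBF/(MTBF+MTTR) = 25400/(25400+109.6) = 0.995704
A(C) = MTBF/(MTBF+MTTR) = 16184/(16184+85.5) = 0.994745
Series availability: 0.927108 × 0.995704 × 0.994745 = 0.918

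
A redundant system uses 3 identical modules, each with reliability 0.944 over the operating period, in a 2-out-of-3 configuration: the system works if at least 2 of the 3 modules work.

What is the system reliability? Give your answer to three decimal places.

0.991

R = Σ_{i=2}^{3} C(3,i) p^i (1−p)^{3−i} with p = 0.944
C(3,2)·0.944^2·0.056^1 = 0.14971
C(3,3)·0.944^3·0.056^0 = 0.84123
Sum = 0.991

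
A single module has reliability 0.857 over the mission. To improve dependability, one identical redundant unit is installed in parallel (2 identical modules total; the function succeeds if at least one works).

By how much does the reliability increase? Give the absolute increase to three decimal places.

0.123

R_before = 0.857
R_after = 1 − (1 − 0.857)^2 = 0.980
ΔR = 0.980 − 0.857 = 0.123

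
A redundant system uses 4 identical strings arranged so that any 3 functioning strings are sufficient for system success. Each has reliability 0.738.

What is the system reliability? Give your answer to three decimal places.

R = Σ_{i=3}^{4} C(4,i) p^i (1−p)^{4−i} with p = 0.738
C(4,3)·0.738^3·0.262^1 = 0.42124
C(4,4)·0.738^4·0.262^0 = 0.29664
Sum = 0.718

0.718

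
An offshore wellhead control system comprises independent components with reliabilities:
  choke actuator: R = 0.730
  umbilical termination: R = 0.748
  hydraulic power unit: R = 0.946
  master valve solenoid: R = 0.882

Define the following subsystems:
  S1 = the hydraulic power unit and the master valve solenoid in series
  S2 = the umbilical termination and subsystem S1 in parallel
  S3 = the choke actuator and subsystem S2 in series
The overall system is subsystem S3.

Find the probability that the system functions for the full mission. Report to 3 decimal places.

Series (hydraulic power unit and master valve solenoid): 0.94600 × 0.88200 = 0.83437
Parallel (umbilical termination and [0.83437]): 1 − (1 − 0.74800)(1 − 0.83437) = 0.95826
Series (choke actuator and [0.95826]): 0.73000 × 0.95826 = 0.700

0.700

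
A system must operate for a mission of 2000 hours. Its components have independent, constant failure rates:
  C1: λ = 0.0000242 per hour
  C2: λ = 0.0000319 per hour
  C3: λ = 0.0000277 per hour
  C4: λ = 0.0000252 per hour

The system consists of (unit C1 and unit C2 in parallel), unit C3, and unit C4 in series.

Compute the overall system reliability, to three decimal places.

R(C1) = exp(−0.0000242 × 2000) = 0.95275
R(C2) = exp(−0.0000319 × 2000) = 0.93819
R(C3) = exp(−0.0000277 × 2000) = 0.94611
R(C4) = exp(−0.0000252 × 2000) = 0.95085
Parallel (C1 and C2): 1 − (1 − 0.95275)(1 − 0.93819) = 0.99708
Series ([0.99708], C3, and C4): 0.99708 × 0.94611 × 0.95085 = 0.897

0.897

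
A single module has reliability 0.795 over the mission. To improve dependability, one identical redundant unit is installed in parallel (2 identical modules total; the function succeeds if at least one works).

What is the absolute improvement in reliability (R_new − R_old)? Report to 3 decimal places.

R_before = 0.795
R_after = 1 − (1 − 0.795)^2 = 0.958
ΔR = 0.958 − 0.795 = 0.163

0.163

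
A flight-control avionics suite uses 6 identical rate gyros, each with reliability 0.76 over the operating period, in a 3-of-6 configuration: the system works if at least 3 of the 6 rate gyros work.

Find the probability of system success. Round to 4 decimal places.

R = Σ_{i=3}^{6} C(6,i) p^i (1−p)^{6−i} with p = 0.76
C(6,3)·0.76^3·0.24^3 = 0.121368
C(6,4)·0.76^4·0.24^2 = 0.288249
C(6,5)·0.76^5·0.24^1 = 0.365116
C(6,6)·0.76^6·0.24^0 = 0.192700
Sum = 0.9674

0.9674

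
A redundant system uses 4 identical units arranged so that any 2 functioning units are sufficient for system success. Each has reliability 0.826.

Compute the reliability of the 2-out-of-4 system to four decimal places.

R = Σ_{i=2}^{4} C(4,i) p^i (1−p)^{4−i} with p = 0.826
C(4,2)·0.826^2·0.174^2 = 0.123940
C(4,3)·0.826^3·0.174^1 = 0.392238
C(4,4)·0.826^4·0.174^0 = 0.465501
Sum = 0.9817

0.9817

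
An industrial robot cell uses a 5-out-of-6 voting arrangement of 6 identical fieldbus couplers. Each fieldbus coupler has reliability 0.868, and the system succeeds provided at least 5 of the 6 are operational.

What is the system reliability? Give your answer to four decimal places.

0.8179

R = Σ_{i=5}^{6} C(6,i) p^i (1−p)^{6−i} with p = 0.868
C(6,5)·0.868^5·0.132^1 = 0.390233
C(6,6)·0.868^6·0.132^0 = 0.427679
Sum = 0.8179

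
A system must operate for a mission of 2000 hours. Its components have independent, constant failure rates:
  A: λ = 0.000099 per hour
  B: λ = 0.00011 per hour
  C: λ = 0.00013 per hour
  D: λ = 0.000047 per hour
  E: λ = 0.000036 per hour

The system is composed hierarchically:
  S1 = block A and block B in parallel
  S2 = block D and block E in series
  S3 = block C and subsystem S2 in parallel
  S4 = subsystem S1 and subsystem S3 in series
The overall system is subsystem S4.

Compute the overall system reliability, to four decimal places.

0.9308

R(A) = exp(−0.000099 × 2000) = 0.820370
R(B) = exp(−0.00011 × 2000) = 0.802519
R(C) = exp(−0.00013 × 2000) = 0.771052
R(D) = exp(−0.000047 × 2000) = 0.910283
R(E) = exp(−0.000036 × 2000) = 0.930531
Parallel (A and B): 1 − (1 − 0.820370)(1 − 0.802519) = 0.964526
Series (D and E): 0.910283 × 0.930531 = 0.847047
Parallel (C and [0.847047]): 1 − (1 − 0.771052)(1 − 0.847047) = 0.964982
Series ([0.964526] and [0.964982]): 0.964526 × 0.964982 = 0.9308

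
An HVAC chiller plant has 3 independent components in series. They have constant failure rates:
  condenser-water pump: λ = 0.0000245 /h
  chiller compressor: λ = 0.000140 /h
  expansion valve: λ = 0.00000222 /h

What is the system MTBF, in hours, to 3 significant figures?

Series of exponential components: λ_sys = Σ λ_i
λ_sys = 0.0000245 + 0.000140 + 0.00000222 = 1.6672e-04 /h
MTBF = 1 / λ_sys = 6000 h

6000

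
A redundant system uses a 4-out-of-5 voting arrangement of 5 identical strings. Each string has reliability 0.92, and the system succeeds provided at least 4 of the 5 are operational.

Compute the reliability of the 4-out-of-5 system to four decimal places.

0.9456

R = Σ_{i=4}^{5} C(5,i) p^i (1−p)^{5−i} with p = 0.92
C(5,4)·0.92^4·0.08^1 = 0.286557
C(5,5)·0.92^5·0.08^0 = 0.659082
Sum = 0.9456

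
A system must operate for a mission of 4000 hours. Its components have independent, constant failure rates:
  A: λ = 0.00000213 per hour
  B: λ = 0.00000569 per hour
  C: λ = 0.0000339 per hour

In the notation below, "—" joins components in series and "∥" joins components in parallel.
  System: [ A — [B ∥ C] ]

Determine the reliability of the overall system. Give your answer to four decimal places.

0.9887

R(A) = exp(−0.00000213 × 4000) = 0.991516
R(B) = exp(−0.00000569 × 4000) = 0.977497
R(C) = exp(−0.0000339 × 4000) = 0.873192
Parallel (B and C): 1 − (1 − 0.977497)(1 − 0.873192) = 0.997146
Series (A and [0.997146]): 0.991516 × 0.997146 = 0.9887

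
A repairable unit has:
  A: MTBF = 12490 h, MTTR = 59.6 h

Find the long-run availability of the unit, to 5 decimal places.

A(A) = MTBF/(MTBF+MTTR) = 12490/(12490+59.6) = 0.99525

0.99525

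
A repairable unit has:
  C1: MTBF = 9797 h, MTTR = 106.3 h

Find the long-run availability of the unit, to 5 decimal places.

A(C1) = MTBF/(MTBF+MTTR) = 9797/(9797+106.3) = 0.98927

0.98927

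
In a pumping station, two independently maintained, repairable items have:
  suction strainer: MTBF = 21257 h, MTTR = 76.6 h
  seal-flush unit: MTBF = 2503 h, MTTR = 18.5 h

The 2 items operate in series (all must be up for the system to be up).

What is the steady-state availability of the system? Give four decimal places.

0.9891

A(suction strainer) = MTBF/(MTBF+MTTR) = 21257/(21257+76.6) = 0.996409
A(seal-flush unit) = MTBF/(MTBF+MTTR) = 2503/(2503+18.5) = 0.992663
Series availability: 0.996409 × 0.992663 = 0.9891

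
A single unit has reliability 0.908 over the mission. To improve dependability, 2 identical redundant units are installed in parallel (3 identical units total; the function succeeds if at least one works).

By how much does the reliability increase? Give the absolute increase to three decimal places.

0.091

R_before = 0.908
R_after = 1 − (1 − 0.908)^3 = 0.999
ΔR = 0.999 − 0.908 = 0.091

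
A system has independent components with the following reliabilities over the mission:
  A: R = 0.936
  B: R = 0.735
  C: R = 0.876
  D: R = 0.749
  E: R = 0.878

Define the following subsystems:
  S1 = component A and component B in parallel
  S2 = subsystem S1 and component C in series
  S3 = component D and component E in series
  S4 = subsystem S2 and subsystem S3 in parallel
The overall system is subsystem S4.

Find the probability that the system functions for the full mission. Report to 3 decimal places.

Parallel (A and B): 1 − (1 − 0.93600)(1 − 0.73500) = 0.98304
Series ([0.98304] and C): 0.98304 × 0.87600 = 0.86114
Series (D and E): 0.74900 × 0.87800 = 0.65762
Parallel ([0.86114] and [0.65762]): 1 − (1 − 0.86114)(1 − 0.65762) = 0.952

0.952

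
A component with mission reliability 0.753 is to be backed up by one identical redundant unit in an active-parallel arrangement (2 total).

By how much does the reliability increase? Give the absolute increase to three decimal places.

0.186

R_before = 0.753
R_after = 1 − (1 − 0.753)^2 = 0.939
ΔR = 0.939 − 0.753 = 0.186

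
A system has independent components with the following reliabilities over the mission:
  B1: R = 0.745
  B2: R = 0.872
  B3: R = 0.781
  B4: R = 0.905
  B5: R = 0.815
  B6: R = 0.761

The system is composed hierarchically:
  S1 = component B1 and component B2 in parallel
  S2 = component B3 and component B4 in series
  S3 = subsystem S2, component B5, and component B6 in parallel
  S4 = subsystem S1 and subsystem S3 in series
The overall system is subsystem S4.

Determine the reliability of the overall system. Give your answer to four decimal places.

0.9548

Parallel (B1 and B2): 1 − (1 − 0.745000)(1 − 0.872000) = 0.967360
Series (B3 and B4): 0.781000 × 0.905000 = 0.706805
Parallel ([0.706805], B5, and B6): 1 − (1 − 0.706805)(1 − 0.815000)(1 − 0.761000) = 0.987036
Series ([0.967360] and [0.987036]): 0.967360 × 0.987036 = 0.9548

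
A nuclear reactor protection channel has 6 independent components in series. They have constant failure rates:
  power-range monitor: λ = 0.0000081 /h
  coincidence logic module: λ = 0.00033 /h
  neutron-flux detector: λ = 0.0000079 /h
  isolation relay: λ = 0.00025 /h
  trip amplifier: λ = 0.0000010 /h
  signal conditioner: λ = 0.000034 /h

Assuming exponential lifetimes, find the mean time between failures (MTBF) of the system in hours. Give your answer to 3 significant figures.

Series of exponential components: λ_sys = Σ λ_i
λ_sys = 0.0000081 + 0.00033 + 0.0000079 + 0.00025 + 0.0000010 + 0.000034 = 6.3100e-04 /h
MTBF = 1 / λ_sys = 1580 h

1580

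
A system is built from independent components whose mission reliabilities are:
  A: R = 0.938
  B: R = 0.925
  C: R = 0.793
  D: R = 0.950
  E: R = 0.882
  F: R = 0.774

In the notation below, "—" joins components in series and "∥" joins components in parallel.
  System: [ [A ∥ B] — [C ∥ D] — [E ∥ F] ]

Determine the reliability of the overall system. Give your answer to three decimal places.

Parallel (A and B): 1 − (1 − 0.93800)(1 − 0.92500) = 0.99535
Parallel (C and D): 1 − (1 − 0.79300)(1 − 0.95000) = 0.98965
Parallel (E and F): 1 − (1 − 0.88200)(1 − 0.77400) = 0.97333
Series ([0.99535], [0.98965], and [0.97333]): 0.99535 × 0.98965 × 0.97333 = 0.959

0.959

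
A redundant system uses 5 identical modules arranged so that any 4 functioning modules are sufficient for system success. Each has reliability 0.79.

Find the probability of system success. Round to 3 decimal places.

0.717

R = Σ_{i=4}^{5} C(5,i) p^i (1−p)^{5−i} with p = 0.79
C(5,4)·0.79^4·0.21^1 = 0.40898
C(5,5)·0.79^5·0.21^0 = 0.30771
Sum = 0.717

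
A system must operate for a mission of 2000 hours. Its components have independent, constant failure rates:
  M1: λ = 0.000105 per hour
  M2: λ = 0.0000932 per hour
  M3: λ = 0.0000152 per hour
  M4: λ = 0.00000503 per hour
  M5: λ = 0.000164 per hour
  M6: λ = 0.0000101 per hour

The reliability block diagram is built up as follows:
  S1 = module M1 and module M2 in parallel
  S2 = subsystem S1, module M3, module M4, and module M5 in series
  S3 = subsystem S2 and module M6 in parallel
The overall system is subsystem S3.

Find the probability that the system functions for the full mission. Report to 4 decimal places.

0.9934

R(M1) = exp(−0.000105 × 2000) = 0.810584
R(M2) = exp(−0.0000932 × 2000) = 0.829942
R(M3) = exp(−0.0000152 × 2000) = 0.970057
R(M4) = exp(−0.00000503 × 2000) = 0.989990
R(M5) = exp(−0.000164 × 2000) = 0.720363
R(M6) = exp(−0.0000101 × 2000) = 0.980003
Parallel (M1 and M2): 1 − (1 − 0.810584)(1 − 0.829942) = 0.967788
Series ([0.967788], M3, M4, and M5): 0.967788 × 0.970057 × 0.989990 × 0.720363 = 0.669514
Parallel ([0.669514] and M6): 1 − (1 − 0.669514)(1 − 0.980003) = 0.9934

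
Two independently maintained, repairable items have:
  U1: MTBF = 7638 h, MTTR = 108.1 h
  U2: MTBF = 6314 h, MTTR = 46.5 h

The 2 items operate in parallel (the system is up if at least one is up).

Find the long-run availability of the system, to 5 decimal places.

A(U1) = MTBF/(MTBF+MTTR) = 7638/(7638+108.1) = 0.986045
A(U2) = MTBF/(MTBF+MTTR) = 6314/(6314+46.5) = 0.992689
Parallel availability: 1 − (1 − 0.986045)(1 − 0.992689) = 0.99990

0.99990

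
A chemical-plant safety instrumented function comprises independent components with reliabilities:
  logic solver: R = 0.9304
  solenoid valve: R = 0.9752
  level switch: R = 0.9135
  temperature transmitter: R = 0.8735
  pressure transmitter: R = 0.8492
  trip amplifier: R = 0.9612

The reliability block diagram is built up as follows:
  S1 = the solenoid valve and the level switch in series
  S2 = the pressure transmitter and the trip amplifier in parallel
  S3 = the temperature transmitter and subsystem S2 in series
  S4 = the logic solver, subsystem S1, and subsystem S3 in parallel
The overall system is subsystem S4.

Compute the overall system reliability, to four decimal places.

0.9990

Series (solenoid valve and level switch): 0.975200 × 0.913500 = 0.890845
Parallel (pressure transmitter and trip amplifier): 1 − (1 − 0.849200)(1 − 0.961200) = 0.994149
Series (temperature transmitter and [0.994149]): 0.873500 × 0.994149 = 0.868389
Parallel (logic solver, [0.890845], and [0.868389]): 1 − (1 − 0.930400)(1 − 0.890845)(1 − 0.868389) = 0.9990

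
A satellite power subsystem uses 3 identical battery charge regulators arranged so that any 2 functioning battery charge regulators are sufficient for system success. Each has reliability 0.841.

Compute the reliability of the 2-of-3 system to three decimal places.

R = Σ_{i=2}^{3} C(3,i) p^i (1−p)^{3−i} with p = 0.841
C(3,2)·0.841^2·0.159^1 = 0.33737
C(3,3)·0.841^3·0.159^0 = 0.59482
Sum = 0.932

0.932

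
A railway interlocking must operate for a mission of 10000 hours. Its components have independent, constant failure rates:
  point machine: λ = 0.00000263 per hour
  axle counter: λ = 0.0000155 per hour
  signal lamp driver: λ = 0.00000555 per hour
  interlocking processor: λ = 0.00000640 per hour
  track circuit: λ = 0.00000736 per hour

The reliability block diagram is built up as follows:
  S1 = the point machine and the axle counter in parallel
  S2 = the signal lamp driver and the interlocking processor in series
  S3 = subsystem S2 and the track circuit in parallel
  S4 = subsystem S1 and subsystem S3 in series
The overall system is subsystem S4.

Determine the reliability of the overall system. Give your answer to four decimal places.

0.9883

R(point machine) = exp(−0.00000263 × 10000) = 0.974043
R(axle counter) = exp(−0.0000155 × 10000) = 0.856415
R(signal lamp driver) = exp(−0.00000555 × 10000) = 0.946012
R(interlocking processor) = exp(−0.00000640 × 10000) = 0.938005
R(track circuit) = exp(−0.00000736 × 10000) = 0.929043
Parallel (point machine and axle counter): 1 − (1 − 0.974043)(1 − 0.856415) = 0.996273
Series (signal lamp driver and interlocking processor): 0.946012 × 0.938005 = 0.887364
Parallel ([0.887364] and track circuit): 1 − (1 − 0.887364)(1 − 0.929043) = 0.992008
Series ([0.996273] and [0.992008]): 0.996273 × 0.992008 = 0.9883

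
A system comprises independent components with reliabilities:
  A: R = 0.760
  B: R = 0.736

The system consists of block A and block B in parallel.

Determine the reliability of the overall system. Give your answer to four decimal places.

0.9366

Parallel (A and B): 1 − (1 − 0.760000)(1 − 0.736000) = 0.9366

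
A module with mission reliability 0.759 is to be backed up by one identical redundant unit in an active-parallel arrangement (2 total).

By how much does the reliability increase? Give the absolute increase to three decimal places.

R_before = 0.759
R_after = 1 − (1 − 0.759)^2 = 0.942
ΔR = 0.942 − 0.759 = 0.183

0.183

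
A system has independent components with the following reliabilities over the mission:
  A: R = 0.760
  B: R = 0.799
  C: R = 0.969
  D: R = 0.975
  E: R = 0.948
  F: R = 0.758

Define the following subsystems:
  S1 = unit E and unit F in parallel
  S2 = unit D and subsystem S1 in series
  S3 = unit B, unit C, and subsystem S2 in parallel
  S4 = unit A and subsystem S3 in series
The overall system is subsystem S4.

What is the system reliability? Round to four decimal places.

0.7598

Parallel (E and F): 1 − (1 − 0.948000)(1 − 0.758000) = 0.987416
Series (D and [0.987416]): 0.975000 × 0.987416 = 0.962731
Parallel (B, C, and [0.962731]): 1 − (1 − 0.799000)(1 − 0.969000)(1 − 0.962731) = 0.999768
Series (A and [0.999768]): 0.760000 × 0.999768 = 0.7598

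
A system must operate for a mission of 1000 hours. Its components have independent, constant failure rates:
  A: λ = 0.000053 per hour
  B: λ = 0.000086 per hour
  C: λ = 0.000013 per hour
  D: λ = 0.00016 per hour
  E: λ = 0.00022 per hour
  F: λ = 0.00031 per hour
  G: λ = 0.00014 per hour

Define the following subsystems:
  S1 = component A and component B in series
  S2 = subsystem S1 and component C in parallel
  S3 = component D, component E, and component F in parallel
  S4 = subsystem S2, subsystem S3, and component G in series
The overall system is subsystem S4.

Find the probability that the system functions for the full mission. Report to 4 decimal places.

R(A) = exp(−0.000053 × 1000) = 0.948380
R(B) = exp(−0.000086 × 1000) = 0.917594
R(C) = exp(−0.000013 × 1000) = 0.987084
R(D) = exp(−0.00016 × 1000) = 0.852144
R(E) = exp(−0.00022 × 1000) = 0.802519
R(F) = exp(−0.00031 × 1000) = 0.733447
R(G) = exp(−0.00014 × 1000) = 0.869358
Series (A and B): 0.948380 × 0.917594 = 0.870228
Parallel ([0.870228] and C): 1 − (1 − 0.870228)(1 − 0.987084) = 0.998324
Parallel (D, E, and F): 1 − (1 − 0.852144)(1 − 0.802519)(1 − 0.733447) = 0.992217
Series ([0.998324], [0.992217], and G): 0.998324 × 0.992217 × 0.869358 = 0.8611

0.8611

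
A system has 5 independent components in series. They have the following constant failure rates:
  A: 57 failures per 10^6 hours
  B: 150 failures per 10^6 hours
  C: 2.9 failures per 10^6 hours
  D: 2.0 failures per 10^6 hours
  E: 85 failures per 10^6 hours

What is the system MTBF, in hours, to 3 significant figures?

Series of exponential components: λ_sys = Σ λ_i
λ_sys = 0.000057 + 0.00015 + 0.0000029 + 0.0000020 + 0.000085 = 2.9690e-04 /h
MTBF = 1 / λ_sys = 3370 h

3370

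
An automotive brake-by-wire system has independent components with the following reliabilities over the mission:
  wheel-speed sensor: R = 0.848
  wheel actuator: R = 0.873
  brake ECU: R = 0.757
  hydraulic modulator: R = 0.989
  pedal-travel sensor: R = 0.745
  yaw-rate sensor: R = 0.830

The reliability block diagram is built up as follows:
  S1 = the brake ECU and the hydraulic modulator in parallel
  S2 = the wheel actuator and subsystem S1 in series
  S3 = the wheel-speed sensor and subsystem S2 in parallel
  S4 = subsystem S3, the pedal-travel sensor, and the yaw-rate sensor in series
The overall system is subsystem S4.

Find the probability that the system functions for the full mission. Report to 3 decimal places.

Parallel (brake ECU and hydraulic modulator): 1 − (1 − 0.75700)(1 − 0.98900) = 0.99733
Series (wheel actuator and [0.99733]): 0.87300 × 0.99733 = 0.87067
Parallel (wheel-speed sensor and [0.87067]): 1 − (1 − 0.84800)(1 − 0.87067) = 0.98034
Series ([0.98034], pedal-travel sensor, and yaw-rate sensor): 0.98034 × 0.74500 × 0.83000 = 0.606

0.606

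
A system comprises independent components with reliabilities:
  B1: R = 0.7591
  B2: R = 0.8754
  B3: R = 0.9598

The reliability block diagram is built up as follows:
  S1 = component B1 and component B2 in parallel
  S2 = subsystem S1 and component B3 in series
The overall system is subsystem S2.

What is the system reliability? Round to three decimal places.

0.931

Parallel (B1 and B2): 1 − (1 − 0.75910)(1 − 0.87540) = 0.96998
Series ([0.96998] and B3): 0.96998 × 0.95980 = 0.931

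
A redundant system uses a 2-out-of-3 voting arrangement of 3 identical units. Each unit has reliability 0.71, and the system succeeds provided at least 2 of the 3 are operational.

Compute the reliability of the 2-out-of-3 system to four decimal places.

0.7965

R = Σ_{i=2}^{3} C(3,i) p^i (1−p)^{3−i} with p = 0.71
C(3,2)·0.71^2·0.29^1 = 0.438567
C(3,3)·0.71^3·0.29^0 = 0.357911
Sum = 0.7965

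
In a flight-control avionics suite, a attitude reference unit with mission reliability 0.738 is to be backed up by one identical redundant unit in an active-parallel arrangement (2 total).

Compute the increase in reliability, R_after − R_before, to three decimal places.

0.193

R_before = 0.738
R_after = 1 − (1 − 0.738)^2 = 0.931
ΔR = 0.931 − 0.738 = 0.193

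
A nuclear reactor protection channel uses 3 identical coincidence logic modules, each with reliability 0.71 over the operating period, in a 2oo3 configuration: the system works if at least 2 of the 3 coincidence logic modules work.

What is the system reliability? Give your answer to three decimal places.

0.796

R = Σ_{i=2}^{3} C(3,i) p^i (1−p)^{3−i} with p = 0.71
C(3,2)·0.71^2·0.29^1 = 0.43857
C(3,3)·0.71^3·0.29^0 = 0.35791
Sum = 0.796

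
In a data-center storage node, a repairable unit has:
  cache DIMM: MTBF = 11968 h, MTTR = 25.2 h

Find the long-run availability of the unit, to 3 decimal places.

0.998

A(cache DIMM) = MTBF/(MTBF+MTTR) = 11968/(11968+25.2) = 0.998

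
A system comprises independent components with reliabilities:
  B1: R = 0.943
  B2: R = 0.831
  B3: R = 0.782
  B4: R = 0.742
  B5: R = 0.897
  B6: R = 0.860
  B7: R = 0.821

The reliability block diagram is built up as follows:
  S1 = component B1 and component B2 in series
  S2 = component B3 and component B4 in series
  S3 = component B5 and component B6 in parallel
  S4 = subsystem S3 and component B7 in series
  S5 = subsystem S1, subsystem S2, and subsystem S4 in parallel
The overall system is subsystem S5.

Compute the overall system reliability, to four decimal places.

Series (B1 and B2): 0.943000 × 0.831000 = 0.783633
Series (B3 and B4): 0.782000 × 0.742000 = 0.580244
Parallel (B5 and B6): 1 − (1 − 0.897000)(1 − 0.860000) = 0.985580
Series ([0.985580] and B7): 0.985580 × 0.821000 = 0.809161
Parallel ([0.783633], [0.580244], and [0.809161]): 1 − (1 − 0.783633)(1 − 0.580244)(1 − 0.809161) = 0.9827

0.9827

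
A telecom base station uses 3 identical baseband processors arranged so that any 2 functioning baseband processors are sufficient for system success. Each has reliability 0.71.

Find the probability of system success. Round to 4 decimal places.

0.7965

R = Σ_{i=2}^{3} C(3,i) p^i (1−p)^{3−i} with p = 0.71
C(3,2)·0.71^2·0.29^1 = 0.438567
C(3,3)·0.71^3·0.29^0 = 0.357911
Sum = 0.7965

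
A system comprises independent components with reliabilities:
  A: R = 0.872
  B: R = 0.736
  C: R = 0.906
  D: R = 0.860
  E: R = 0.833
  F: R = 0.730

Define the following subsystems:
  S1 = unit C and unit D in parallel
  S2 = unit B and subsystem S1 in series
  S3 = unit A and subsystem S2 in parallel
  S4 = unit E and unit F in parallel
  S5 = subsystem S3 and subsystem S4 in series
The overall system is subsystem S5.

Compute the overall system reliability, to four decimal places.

0.9215

Parallel (C and D): 1 − (1 − 0.906000)(1 − 0.860000) = 0.986840
Series (B and [0.986840]): 0.736000 × 0.986840 = 0.726314
Parallel (A and [0.726314]): 1 − (1 − 0.872000)(1 − 0.726314) = 0.964968
Parallel (E and F): 1 − (1 − 0.833000)(1 − 0.730000) = 0.954910
Series ([0.964968] and [0.954910]): 0.964968 × 0.954910 = 0.9215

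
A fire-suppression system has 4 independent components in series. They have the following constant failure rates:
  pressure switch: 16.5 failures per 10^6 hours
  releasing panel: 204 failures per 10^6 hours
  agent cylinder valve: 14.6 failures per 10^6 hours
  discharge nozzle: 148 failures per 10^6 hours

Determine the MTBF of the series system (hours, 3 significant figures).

2610

Series of exponential components: λ_sys = Σ λ_i
λ_sys = 0.0000165 + 0.000204 + 0.0000146 + 0.000148 = 3.8310e-04 /h
MTBF = 1 / λ_sys = 2610 h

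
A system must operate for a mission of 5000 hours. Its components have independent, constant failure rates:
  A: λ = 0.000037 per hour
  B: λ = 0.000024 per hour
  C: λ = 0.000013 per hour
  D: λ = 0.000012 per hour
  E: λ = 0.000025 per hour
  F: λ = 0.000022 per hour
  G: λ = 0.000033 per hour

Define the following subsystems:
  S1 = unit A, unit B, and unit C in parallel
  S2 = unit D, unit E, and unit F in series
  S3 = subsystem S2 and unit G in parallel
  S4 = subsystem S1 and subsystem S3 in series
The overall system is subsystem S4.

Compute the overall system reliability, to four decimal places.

0.9600

R(A) = exp(−0.000037 × 5000) = 0.831104
R(B) = exp(−0.000024 × 5000) = 0.886920
R(C) = exp(−0.000013 × 5000) = 0.937067
R(D) = exp(−0.000012 × 5000) = 0.941765
R(E) = exp(−0.000025 × 5000) = 0.882497
R(F) = exp(−0.000022 × 5000) = 0.895834
R(G) = exp(−0.000033 × 5000) = 0.847894
Parallel (A, B, and C): 1 − (1 − 0.831104)(1 − 0.886920)(1 − 0.937067) = 0.998798
Series (D, E, and F): 0.941765 × 0.882497 × 0.895834 = 0.744532
Parallel ([0.744532] and G): 1 − (1 − 0.744532)(1 − 0.847894) = 0.961142
Series ([0.998798] and [0.961142]): 0.998798 × 0.961142 = 0.9600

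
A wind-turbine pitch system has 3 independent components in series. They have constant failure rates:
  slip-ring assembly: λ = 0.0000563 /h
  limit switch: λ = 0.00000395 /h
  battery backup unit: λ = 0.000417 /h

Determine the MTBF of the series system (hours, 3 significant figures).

2100

Series of exponential components: λ_sys = Σ λ_i
λ_sys = 0.0000563 + 0.00000395 + 0.000417 = 4.7725e-04 /h
MTBF = 1 / λ_sys = 2100 h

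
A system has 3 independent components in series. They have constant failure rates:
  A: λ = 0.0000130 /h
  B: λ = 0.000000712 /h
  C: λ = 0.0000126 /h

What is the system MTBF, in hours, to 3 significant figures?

38000

Series of exponential components: λ_sys = Σ λ_i
λ_sys = 0.0000130 + 0.000000712 + 0.0000126 = 2.6312e-05 /h
MTBF = 1 / λ_sys = 38000 h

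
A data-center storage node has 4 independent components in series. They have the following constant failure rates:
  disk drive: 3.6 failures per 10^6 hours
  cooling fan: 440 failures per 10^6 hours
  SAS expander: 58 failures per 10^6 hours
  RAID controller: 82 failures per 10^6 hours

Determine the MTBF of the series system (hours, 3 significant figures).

1710

Series of exponential components: λ_sys = Σ λ_i
λ_sys = 0.0000036 + 0.00044 + 0.000058 + 0.000082 = 5.8360e-04 /h
MTBF = 1 / λ_sys = 1710 h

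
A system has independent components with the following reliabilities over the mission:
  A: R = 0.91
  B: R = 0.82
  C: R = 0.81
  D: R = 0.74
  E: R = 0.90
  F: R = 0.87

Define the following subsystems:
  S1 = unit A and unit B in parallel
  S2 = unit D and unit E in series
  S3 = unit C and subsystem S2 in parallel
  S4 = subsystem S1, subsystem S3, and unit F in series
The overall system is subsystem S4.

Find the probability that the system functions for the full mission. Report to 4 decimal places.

Parallel (A and B): 1 − (1 − 0.910000)(1 − 0.820000) = 0.983800
Series (D and E): 0.740000 × 0.900000 = 0.666000
Parallel (C and [0.666000]): 1 − (1 − 0.810000)(1 − 0.666000) = 0.936540
Series ([0.983800], [0.936540], and F): 0.983800 × 0.936540 × 0.870000 = 0.8016

0.8016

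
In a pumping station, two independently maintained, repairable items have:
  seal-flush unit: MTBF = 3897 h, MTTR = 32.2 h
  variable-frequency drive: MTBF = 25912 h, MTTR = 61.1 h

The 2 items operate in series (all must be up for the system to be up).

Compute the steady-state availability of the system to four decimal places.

A(seal-flush unit) = MTBF/(MTBF+MTTR) = 3897/(3897+32.2) = 0.991805
A(variable-frequency drive) = MTBF/(MTBF+MTTR) = 25912/(25912+61.1) = 0.997648
Series availability: 0.991805 × 0.997648 = 0.9895

0.9895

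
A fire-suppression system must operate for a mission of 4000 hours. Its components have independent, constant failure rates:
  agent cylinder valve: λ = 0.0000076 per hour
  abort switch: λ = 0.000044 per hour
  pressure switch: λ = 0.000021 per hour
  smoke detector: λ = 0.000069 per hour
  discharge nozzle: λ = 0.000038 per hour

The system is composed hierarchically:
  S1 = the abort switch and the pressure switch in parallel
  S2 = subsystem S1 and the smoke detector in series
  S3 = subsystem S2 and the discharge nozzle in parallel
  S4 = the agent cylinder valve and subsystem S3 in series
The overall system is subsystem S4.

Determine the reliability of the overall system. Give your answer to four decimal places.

R(agent cylinder valve) = exp(−0.0000076 × 4000) = 0.970057
R(abort switch) = exp(−0.000044 × 4000) = 0.838618
R(pressure switch) = exp(−0.000021 × 4000) = 0.919431
R(smoke detector) = exp(−0.000069 × 4000) = 0.758813
R(discharge nozzle) = exp(−0.000038 × 4000) = 0.858988
Parallel (abort switch and pressure switch): 1 − (1 − 0.838618)(1 − 0.919431) = 0.986998
Series ([0.986998] and smoke detector): 0.986998 × 0.758813 = 0.748947
Parallel ([0.748947] and discharge nozzle): 1 − (1 − 0.748947)(1 − 0.858988) = 0.964599
Series (agent cylinder valve and [0.964599]): 0.970057 × 0.964599 = 0.9357

0.9357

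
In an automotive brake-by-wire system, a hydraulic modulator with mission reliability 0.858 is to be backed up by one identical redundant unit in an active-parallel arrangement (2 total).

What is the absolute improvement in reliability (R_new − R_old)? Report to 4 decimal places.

0.1218

R_before = 0.858
R_after = 1 − (1 − 0.858)^2 = 0.9798
ΔR = 0.9798 − 0.858 = 0.1218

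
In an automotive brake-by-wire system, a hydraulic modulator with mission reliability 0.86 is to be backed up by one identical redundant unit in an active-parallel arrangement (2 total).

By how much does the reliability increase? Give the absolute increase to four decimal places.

R_before = 0.86
R_after = 1 − (1 − 0.86)^2 = 0.9804
ΔR = 0.9804 − 0.86 = 0.1204

0.1204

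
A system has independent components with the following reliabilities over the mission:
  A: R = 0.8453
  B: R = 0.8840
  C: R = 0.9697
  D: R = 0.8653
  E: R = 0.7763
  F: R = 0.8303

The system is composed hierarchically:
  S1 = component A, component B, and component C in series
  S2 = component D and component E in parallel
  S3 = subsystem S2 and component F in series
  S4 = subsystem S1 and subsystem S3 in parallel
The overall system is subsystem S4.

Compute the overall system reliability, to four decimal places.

0.9464

Series (A, B, and C): 0.845300 × 0.884000 × 0.969700 = 0.724604
Parallel (D and E): 1 − (1 − 0.865300)(1 − 0.776300) = 0.969868
Series ([0.969868] and F): 0.969868 × 0.830300 = 0.805281
Parallel ([0.724604] and [0.805281]): 1 − (1 − 0.724604)(1 − 0.805281) = 0.9464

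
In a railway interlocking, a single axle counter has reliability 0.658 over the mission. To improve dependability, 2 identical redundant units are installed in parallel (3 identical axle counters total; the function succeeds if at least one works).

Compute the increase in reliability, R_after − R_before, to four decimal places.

0.3020

R_before = 0.658
R_after = 1 − (1 − 0.658)^3 = 0.9600
ΔR = 0.9600 − 0.658 = 0.3020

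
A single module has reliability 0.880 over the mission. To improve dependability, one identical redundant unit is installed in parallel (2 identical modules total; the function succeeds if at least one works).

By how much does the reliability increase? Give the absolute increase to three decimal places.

0.106

R_before = 0.880
R_after = 1 − (1 − 0.880)^2 = 0.986
ΔR = 0.986 − 0.880 = 0.106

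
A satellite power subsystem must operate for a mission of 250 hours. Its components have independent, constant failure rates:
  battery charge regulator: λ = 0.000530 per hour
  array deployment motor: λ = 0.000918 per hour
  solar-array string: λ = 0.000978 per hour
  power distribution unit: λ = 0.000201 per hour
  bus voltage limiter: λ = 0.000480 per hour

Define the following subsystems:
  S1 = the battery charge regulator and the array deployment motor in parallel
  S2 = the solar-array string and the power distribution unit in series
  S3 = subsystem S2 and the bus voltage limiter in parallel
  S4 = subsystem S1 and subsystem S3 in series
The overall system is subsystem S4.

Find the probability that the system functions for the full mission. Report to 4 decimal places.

0.9464

R(battery charge regulator) = exp(−0.000530 × 250) = 0.875903
R(array deployment motor) = exp(−0.000918 × 250) = 0.794931
R(solar-array string) = exp(−0.000978 × 250) = 0.783096
R(power distribution unit) = exp(−0.000201 × 250) = 0.950992
R(bus voltage limiter) = exp(−0.000480 × 250) = 0.886920
Parallel (battery charge regulator and array deployment motor): 1 − (1 − 0.875903)(1 − 0.794931) = 0.974552
Series (solar-array string and power distribution unit): 0.783096 × 0.950992 = 0.744718
Parallel ([0.744718] and bus voltage limiter): 1 − (1 − 0.744718)(1 − 0.886920) = 0.971133
Series ([0.974552] and [0.971133]): 0.974552 × 0.971133 = 0.9464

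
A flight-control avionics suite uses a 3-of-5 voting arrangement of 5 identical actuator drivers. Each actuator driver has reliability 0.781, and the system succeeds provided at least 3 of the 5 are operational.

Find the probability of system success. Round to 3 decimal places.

R = Σ_{i=3}^{5} C(5,i) p^i (1−p)^{5−i} with p = 0.781
C(5,3)·0.781^3·0.219^2 = 0.22848
C(5,4)·0.781^4·0.219^1 = 0.40740
C(5,5)·0.781^5·0.219^0 = 0.29057
Sum = 0.926

0.926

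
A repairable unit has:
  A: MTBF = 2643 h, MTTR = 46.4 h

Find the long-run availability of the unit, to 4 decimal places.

0.9827

A(A) = MTBF/(MTBF+MTTR) = 2643/(2643+46.4) = 0.9827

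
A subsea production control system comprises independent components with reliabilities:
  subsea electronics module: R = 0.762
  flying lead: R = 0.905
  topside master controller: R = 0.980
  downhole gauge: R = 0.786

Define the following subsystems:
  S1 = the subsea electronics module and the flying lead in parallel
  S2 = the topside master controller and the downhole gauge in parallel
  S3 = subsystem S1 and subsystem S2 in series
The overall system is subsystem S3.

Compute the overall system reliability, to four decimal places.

Parallel (subsea electronics module and flying lead): 1 − (1 − 0.762000)(1 − 0.905000) = 0.977390
Parallel (topside master controller and downhole gauge): 1 − (1 − 0.980000)(1 − 0.786000) = 0.995720
Series ([0.977390] and [0.995720]): 0.977390 × 0.995720 = 0.9732

0.9732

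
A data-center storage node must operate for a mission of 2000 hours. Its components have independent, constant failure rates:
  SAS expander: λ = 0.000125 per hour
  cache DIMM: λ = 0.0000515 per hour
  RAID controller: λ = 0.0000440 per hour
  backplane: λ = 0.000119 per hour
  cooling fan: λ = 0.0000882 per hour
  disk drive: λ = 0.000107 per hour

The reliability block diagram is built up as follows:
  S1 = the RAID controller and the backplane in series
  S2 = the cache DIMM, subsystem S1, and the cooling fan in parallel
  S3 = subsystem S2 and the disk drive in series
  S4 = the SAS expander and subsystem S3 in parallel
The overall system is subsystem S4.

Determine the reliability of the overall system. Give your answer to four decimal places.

0.9566

R(SAS expander) = exp(−0.000125 × 2000) = 0.778801
R(cache DIMM) = exp(−0.0000515 × 2000) = 0.902127
R(RAID controller) = exp(−0.0000440 × 2000) = 0.915761
R(backplane) = exp(−0.000119 × 2000) = 0.788203
R(cooling fan) = exp(−0.0000882 × 2000) = 0.838283
R(disk drive) = exp(−0.000107 × 2000) = 0.807348
Series (RAID controller and backplane): 0.915761 × 0.788203 = 0.721806
Parallel (cache DIMM, [0.721806], and cooling fan): 1 − (1 − 0.902127)(1 − 0.721806)(1 − 0.838283) = 0.995597
Series ([0.995597] and disk drive): 0.995597 × 0.807348 = 0.803793
Parallel (SAS expander and [0.803793]): 1 − (1 − 0.778801)(1 − 0.803793) = 0.9566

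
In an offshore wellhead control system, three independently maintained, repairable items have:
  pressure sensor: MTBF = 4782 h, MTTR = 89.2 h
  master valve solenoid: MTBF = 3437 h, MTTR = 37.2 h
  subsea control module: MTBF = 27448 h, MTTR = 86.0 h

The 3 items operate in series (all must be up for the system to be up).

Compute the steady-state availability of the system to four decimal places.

0.9681

A(pressure sensor) = MTBF/(MTBF+MTTR) = 4782/(4782+89.2) = 0.981688
A(master valve solenoid) = MTBF/(MTBF+MTTR) = 3437/(3437+37.2) = 0.989292
A(subsea control module) = MTBF/(MTBF+MTTR) = 27448/(27448+86.0) = 0.996877
Series availability: 0.981688 × 0.989292 × 0.996877 = 0.9681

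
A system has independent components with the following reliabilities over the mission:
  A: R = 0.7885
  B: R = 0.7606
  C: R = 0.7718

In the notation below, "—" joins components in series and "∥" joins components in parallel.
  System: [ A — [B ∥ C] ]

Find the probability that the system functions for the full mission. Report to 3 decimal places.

Parallel (B and C): 1 − (1 − 0.76060)(1 − 0.77180) = 0.94537
Series (A and [0.94537]): 0.78850 × 0.94537 = 0.745

0.745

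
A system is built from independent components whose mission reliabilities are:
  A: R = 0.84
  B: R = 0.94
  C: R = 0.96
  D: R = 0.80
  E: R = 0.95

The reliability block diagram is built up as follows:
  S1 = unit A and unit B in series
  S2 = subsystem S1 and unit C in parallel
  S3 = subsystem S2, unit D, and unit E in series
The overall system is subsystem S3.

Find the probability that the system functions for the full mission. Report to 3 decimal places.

Series (A and B): 0.84000 × 0.94000 = 0.78960
Parallel ([0.78960] and C): 1 − (1 − 0.78960)(1 − 0.96000) = 0.99158
Series ([0.99158], D, and E): 0.99158 × 0.80000 × 0.95000 = 0.754

0.754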